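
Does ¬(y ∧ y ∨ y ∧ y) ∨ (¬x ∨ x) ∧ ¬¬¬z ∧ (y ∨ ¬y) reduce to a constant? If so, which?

no

¬(y ∧ y ∨ y ∧ y) ∨ (¬x ∨ x) ∧ ¬¬¬z ∧ (y ∨ ¬y)
= ¬(y ∧ y ∨ y ∧ y) ∨ (¬x ∨ x) ∧ ¬¬¬z   — complement / identity
= ¬(y ∧ y ∨ y ∧ y) ∨ (¬x ∨ x) ∧ ¬z   — double negation
= ¬(y ∧ y ∨ y ∧ y) ∨ ¬z   — complement / identity
= ¬(y ∧ y) ∨ ¬z   — idempotence
= ¬y ∨ ¬z   — idempotence
This depends on y, z, so it is not a constant.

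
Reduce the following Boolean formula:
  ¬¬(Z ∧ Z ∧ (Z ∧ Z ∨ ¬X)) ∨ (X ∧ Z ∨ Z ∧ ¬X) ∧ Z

¬¬(Z ∧ Z ∧ (Z ∧ Z ∨ ¬X)) ∨ (X ∧ Z ∨ Z ∧ ¬X) ∧ Z
= ¬¬(Z ∧ Z ∧ (Z ∧ Z ∨ ¬X)) ∨ Z ∧ Z   — distribution
= ¬¬(Z ∧ Z) ∨ Z ∧ Z   — absorption
= Z ∧ Z ∨ Z ∧ Z   — double negation
= Z ∧ Z   — idempotence
= Z   — idempotence

Z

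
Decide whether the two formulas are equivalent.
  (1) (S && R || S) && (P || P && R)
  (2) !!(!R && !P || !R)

E1: (S && R || S) && (P || P && R)
    = S && (P || P && R)   (absorption)
    = S && P   (absorption)
E2: !!(!R && !P || !R)
    = !!!R   (absorption)
    = !R   (double negation)
These differ: at P=0, R=0, S=0, E1 = 0 but E2 = 1.

No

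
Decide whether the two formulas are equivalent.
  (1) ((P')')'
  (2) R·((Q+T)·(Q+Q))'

No

E1: ((P')')'
    = P'   [double negation]
E2: R·((Q+T)·(Q+Q))'
    = R·((Q+T)·Q)'   [idempotence]
    = R·Q'   [absorption]
These differ: at P=0, Q=0, R=0, T=0, E1 = 1 but E2 = 0.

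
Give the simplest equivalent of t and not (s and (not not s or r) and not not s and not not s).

t and not (s and (not not s or r) and not not s and not not s)
= t and not (s and not not s and not not s)   — absorption
= t and not (s and not not s)   — idempotence
= t and not (s and s)   — double negation
= t and not s   — idempotence

t and not s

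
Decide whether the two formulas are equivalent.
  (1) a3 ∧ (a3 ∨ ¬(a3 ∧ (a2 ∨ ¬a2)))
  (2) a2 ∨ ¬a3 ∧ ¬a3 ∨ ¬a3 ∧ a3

No

E1: a3 ∧ (a3 ∨ ¬(a3 ∧ (a2 ∨ ¬a2)))
    = a3 ∧ (a3 ∨ ¬a3)
    = a3
E2: a2 ∨ ¬a3 ∧ ¬a3 ∨ ¬a3 ∧ a3
    = a2 ∨ ¬a3
These differ: at a2=0, a3=0, E1 = 0 but E2 = 1.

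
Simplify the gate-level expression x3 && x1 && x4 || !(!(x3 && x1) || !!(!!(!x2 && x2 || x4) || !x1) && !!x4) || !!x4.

x3 && x1 && x4 || !(!(x3 && x1) || !!(!!(!x2 && x2 || x4) || !x1) && !!x4) || !!x4
= x3 && x1 && x4 || !(!(x3 && x1) || !!(!!x4 || !x1) && !!x4) || !!x4   (complement / identity)
= x3 && x1 && x4 || !(!(x3 && x1) || (!!x4 || !x1) && !!x4) || !!x4   (double negation)
= x3 && x1 && x4 || !(!(x3 && x1) || !!x4) || !!x4   (absorption)
= x3 && x1 && x4 || x3 && x1 && !x4 || !!x4   (De Morgan)
= x3 && x1 || !!x4   (distribution)
= x3 && x1 || x4   (double negation)

x3 && x1 || x4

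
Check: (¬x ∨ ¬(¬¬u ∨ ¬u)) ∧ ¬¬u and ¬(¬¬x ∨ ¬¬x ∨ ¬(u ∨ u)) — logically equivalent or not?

E1: (¬x ∨ ¬(¬¬u ∨ ¬u)) ∧ ¬¬u
    = (¬x ∨ ¬(¬¬u ∨ ¬u)) ∧ u   (double negation)
    = (¬x ∨ ¬u ∧ u) ∧ u   (De Morgan)
    = ¬x ∧ u   (complement / identity)
E2: ¬(¬¬x ∨ ¬¬x ∨ ¬(u ∨ u))
    = ¬(¬¬x ∨ ¬¬x ∨ ¬u)   (idempotence)
    = ¬(¬¬x ∨ ¬u)   (idempotence)
    = ¬x ∧ u   (De Morgan)
Both reduce to ¬x ∧ u, so they are equivalent.

Yes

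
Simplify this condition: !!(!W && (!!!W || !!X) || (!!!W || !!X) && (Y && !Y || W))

!W || X

!!(!W && (!!!W || !!X) || (!!!W || !!X) && (Y && !Y || W))
= !!(!W && (!!!W || !!X) || (!!!W || !!X) && W)   [complement / identity]
= !!(!!!W || !!X)   [distribution]
= !(!!W && !X)   [De Morgan]
= !W || X   [De Morgan]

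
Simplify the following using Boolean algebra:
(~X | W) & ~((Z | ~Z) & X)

~X

(~X | W) & ~((Z | ~Z) & X)
= (~X | W) & ~X   (complement / identity)
= ~X   (absorption)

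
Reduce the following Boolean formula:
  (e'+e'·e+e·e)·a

(e'+e'·e+e·e)·a
= (e'+e)·a   [distribution]
= a   [complement / identity]

a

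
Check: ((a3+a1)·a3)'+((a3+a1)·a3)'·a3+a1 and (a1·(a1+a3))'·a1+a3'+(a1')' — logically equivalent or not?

Yes

E1: ((a3+a1)·a3)'+((a3+a1)·a3)'·a3+a1
    = ((a3+a1)·a3)'+a1
    = a3'+a1
E2: (a1·(a1+a3))'·a1+a3'+(a1')'
    = a1'·a1+a3'+(a1')'
    = a3'+(a1')'
    = a3'+a1
Both reduce to a3'+a1, so they are equivalent.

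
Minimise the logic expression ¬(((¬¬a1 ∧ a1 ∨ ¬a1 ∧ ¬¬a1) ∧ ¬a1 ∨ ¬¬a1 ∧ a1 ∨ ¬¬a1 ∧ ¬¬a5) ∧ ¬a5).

¬a1 ∨ a5

¬(((¬¬a1 ∧ a1 ∨ ¬a1 ∧ ¬¬a1) ∧ ¬a1 ∨ ¬¬a1 ∧ a1 ∨ ¬¬a1 ∧ ¬¬a5) ∧ ¬a5)
= ¬((¬¬a1 ∧ ¬a1 ∨ ¬¬a1 ∧ a1 ∨ ¬¬a1 ∧ ¬¬a5) ∧ ¬a5)
= ¬((¬¬a1 ∨ ¬¬a1 ∧ ¬¬a5) ∧ ¬a5)
= ¬((¬¬a1 ∨ ¬¬a1 ∧ a5) ∧ ¬a5)
= ¬(¬¬a1 ∧ ¬a5)
= ¬a1 ∨ a5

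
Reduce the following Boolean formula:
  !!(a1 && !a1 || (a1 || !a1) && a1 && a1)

!!(a1 && !a1 || (a1 || !a1) && a1 && a1)
= a1 && !a1 || (a1 || !a1) && a1 && a1   [double negation]
= a1 && !a1 || a1 && a1   [complement / identity]
= a1   [distribution]

a1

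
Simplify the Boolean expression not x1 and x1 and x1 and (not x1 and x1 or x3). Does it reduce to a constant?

False

not x1 and x1 and x1 and (not x1 and x1 or x3)
= not x1 and x1 and (not x1 and x1 or x3)   — idempotence
= not x1 and x1   — absorption
= False   — complement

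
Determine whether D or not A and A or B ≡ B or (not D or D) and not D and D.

E1: D or not A and A or B
    = D or B
E2: B or (not D or D) and not D and D
    = B or not D and D
    = B
These differ: at A=0, B=0, D=1, E1 = 1 but E2 = 0.

No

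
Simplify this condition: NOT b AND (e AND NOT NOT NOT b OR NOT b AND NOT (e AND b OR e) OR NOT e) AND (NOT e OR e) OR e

NOT b OR e

NOT b AND (e AND NOT NOT NOT b OR NOT b AND NOT (e AND b OR e) OR NOT e) AND (NOT e OR e) OR e
= NOT b AND (e AND NOT b OR NOT b AND NOT (e AND b OR e) OR NOT e) AND (NOT e OR e) OR e
= NOT b AND (e AND NOT b OR NOT b AND NOT (e AND b OR e) OR NOT e) OR e
= NOT b AND (e AND NOT b OR NOT b AND NOT e OR NOT e) OR e
= NOT b AND (NOT b OR NOT e) OR e
= NOT b OR e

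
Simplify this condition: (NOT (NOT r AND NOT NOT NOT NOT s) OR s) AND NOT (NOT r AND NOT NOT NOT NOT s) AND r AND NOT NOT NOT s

r AND NOT s

(NOT (NOT r AND NOT NOT NOT NOT s) OR s) AND NOT (NOT r AND NOT NOT NOT NOT s) AND r AND NOT NOT NOT s
= NOT (NOT r AND NOT NOT NOT NOT s) AND r AND NOT NOT NOT s   (absorption)
= NOT (NOT r AND NOT NOT NOT NOT s) AND r AND NOT s   (double negation)
= (r OR NOT NOT NOT s) AND r AND NOT s   (De Morgan)
= (r OR NOT s) AND r AND NOT s   (double negation)
= r AND NOT s   (absorption)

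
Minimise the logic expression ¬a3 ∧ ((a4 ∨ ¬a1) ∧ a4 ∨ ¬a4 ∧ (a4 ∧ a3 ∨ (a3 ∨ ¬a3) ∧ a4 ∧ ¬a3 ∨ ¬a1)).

¬a3 ∧ (a4 ∨ ¬a1)

¬a3 ∧ ((a4 ∨ ¬a1) ∧ a4 ∨ ¬a4 ∧ (a4 ∧ a3 ∨ (a3 ∨ ¬a3) ∧ a4 ∧ ¬a3 ∨ ¬a1))
= ¬a3 ∧ ((a4 ∨ ¬a1) ∧ a4 ∨ ¬a4 ∧ (a4 ∧ a3 ∨ a4 ∧ ¬a3 ∨ ¬a1))   [complement / identity]
= ¬a3 ∧ ((a4 ∨ ¬a1) ∧ a4 ∨ ¬a4 ∧ (a4 ∨ ¬a1))   [distribution]
= ¬a3 ∧ (a4 ∨ ¬a1)   [distribution]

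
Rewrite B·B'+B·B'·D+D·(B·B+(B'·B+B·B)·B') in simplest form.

B·B'+B·B'·D+D·(B·B+(B'·B+B·B)·B')
= B·B'+B·B'·D+D·(B·B+B·B')   (distribution)
= B·B'+D·(B·B+B·B')   (absorption)
= B·B'+D·B   (distribution)
= D·B   (complement / identity)

D·B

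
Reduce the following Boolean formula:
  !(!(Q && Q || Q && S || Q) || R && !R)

!(!(Q && Q || Q && S || Q) || R && !R)
= !(!(Q && Q || Q) || R && !R)   (absorption)
= !(!(Q || Q) || R && !R)   (idempotence)
= !!(Q || Q)   (complement / identity)
= !!Q   (idempotence)
= Q   (double negation)

Q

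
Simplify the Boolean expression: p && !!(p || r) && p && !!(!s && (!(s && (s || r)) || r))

p && !!(p || r) && p && !!(!s && (!(s && (s || r)) || r))
= p && !!(p || r) && p && !!(!s && (!s || r))   (absorption)
= p && (p || r) && p && !!(!s && (!s || r))   (double negation)
= p && (p || r) && p && !!!s   (absorption)
= p && p && !!!s   (absorption)
= p && !!!s   (idempotence)
= p && !s   (double negation)

p && !s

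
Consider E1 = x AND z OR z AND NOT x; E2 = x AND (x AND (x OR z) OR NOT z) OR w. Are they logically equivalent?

No

E1: x AND z OR z AND NOT x
    = z
E2: x AND (x AND (x OR z) OR NOT z) OR w
    = x AND (x OR NOT z) OR w
    = x OR w
These differ: at w=1, x=0, z=0, E1 = 0 but E2 = 1.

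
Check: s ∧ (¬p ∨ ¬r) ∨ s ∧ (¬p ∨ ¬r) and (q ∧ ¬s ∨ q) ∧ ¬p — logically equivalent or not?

E1: s ∧ (¬p ∨ ¬r) ∨ s ∧ (¬p ∨ ¬r)
    = s ∧ (¬p ∨ ¬r)   (idempotence)
E2: (q ∧ ¬s ∨ q) ∧ ¬p
    = q ∧ ¬p   (absorption)
These differ: at p=0, q=1, r=0, s=0, E1 = 0 but E2 = 1.

No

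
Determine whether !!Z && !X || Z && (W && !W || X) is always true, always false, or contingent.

contingent

!!Z && !X || Z && (W && !W || X)
= Z && !X || Z && (W && !W || X)   — double negation
= Z && !X || Z && X   — complement / identity
= Z   — distribution
This depends on Z, so it is not a constant.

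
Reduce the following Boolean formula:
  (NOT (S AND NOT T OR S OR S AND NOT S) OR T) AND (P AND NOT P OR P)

(NOT (S AND NOT T OR S OR S AND NOT S) OR T) AND (P AND NOT P OR P)
= (NOT (S AND NOT T OR S OR S AND NOT S) OR T) AND P   (complement / identity)
= (NOT (S AND NOT T OR S) OR T) AND P   (complement / identity)
= (NOT S OR T) AND P   (absorption)

(NOT S OR T) AND P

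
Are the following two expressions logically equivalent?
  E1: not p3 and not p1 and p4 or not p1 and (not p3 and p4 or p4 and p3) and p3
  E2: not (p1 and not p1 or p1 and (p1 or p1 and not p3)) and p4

Yes

E1: not p3 and not p1 and p4 or not p1 and (not p3 and p4 or p4 and p3) and p3
    = not p3 and not p1 and p4 or not p1 and p4 and p3   — distribution
    = not p1 and p4   — distribution
E2: not (p1 and not p1 or p1 and (p1 or p1 and not p3)) and p4
    = not (p1 and not p1 or p1 and p1) and p4   — absorption
    = not p1 and p4   — distribution
Both reduce to not p1 and p4, so they are equivalent.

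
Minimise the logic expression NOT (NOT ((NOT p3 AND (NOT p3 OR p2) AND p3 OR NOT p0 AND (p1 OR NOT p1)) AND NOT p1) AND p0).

NOT p0

NOT (NOT ((NOT p3 AND (NOT p3 OR p2) AND p3 OR NOT p0 AND (p1 OR NOT p1)) AND NOT p1) AND p0)
= NOT (NOT ((NOT p3 AND p3 OR NOT p0 AND (p1 OR NOT p1)) AND NOT p1) AND p0)
= NOT (NOT ((NOT p3 AND p3 OR NOT p0) AND NOT p1) AND p0)
= NOT (NOT (NOT p0 AND NOT p1) AND p0)
= NOT ((p0 OR p1) AND p0)
= NOT p0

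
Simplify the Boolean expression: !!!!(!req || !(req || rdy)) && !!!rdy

!req && !rdy

!!!!(!req || !(req || rdy)) && !!!rdy
= !!!(req && (req || rdy)) && !!!rdy
= !!!req && !!!rdy
= !!!req && !rdy
= !req && !rdy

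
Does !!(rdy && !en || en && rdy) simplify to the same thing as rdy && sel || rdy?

E1: !!(rdy && !en || en && rdy)
    = !!rdy   — distribution
    = rdy   — double negation
E2: rdy && sel || rdy
    = rdy   — absorption
Both reduce to rdy, so they are equivalent.

Yes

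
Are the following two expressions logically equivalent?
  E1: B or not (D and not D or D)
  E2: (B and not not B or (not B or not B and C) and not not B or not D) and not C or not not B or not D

E1: B or not (D and not D or D)
    = B or not D   [complement / identity]
E2: (B and not not B or (not B or not B and C) and not not B or not D) and not C or not not B or not D
    = (B and not not B or not B and not not B or not D) and not C or not not B or not D   [absorption]
    = (not not B or not D) and not C or not not B or not D   [distribution]
    = not not B or not D   [absorption]
    = B or not D   [double negation]
Both reduce to B or not D, so they are equivalent.

Yes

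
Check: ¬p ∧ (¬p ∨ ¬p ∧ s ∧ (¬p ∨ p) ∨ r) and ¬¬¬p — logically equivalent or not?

E1: ¬p ∧ (¬p ∨ ¬p ∧ s ∧ (¬p ∨ p) ∨ r)
    = ¬p ∧ (¬p ∨ ¬p ∧ s ∨ r)   — complement / identity
    = ¬p ∧ (¬p ∨ r)   — absorption
    = ¬p   — absorption
E2: ¬¬¬p
    = ¬p   — double negation
Both reduce to ¬p, so they are equivalent.

Yes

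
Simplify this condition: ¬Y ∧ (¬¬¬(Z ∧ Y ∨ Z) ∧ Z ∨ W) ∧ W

¬Y ∧ W

¬Y ∧ (¬¬¬(Z ∧ Y ∨ Z) ∧ Z ∨ W) ∧ W
= ¬Y ∧ (¬(Z ∧ Y ∨ Z) ∧ Z ∨ W) ∧ W   — double negation
= ¬Y ∧ (¬Z ∧ Z ∨ W) ∧ W   — absorption
= ¬Y ∧ W ∧ W   — complement / identity
= ¬Y ∧ W   — idempotence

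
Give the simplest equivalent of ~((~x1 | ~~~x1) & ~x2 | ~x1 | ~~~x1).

x1

~((~x1 | ~~~x1) & ~x2 | ~x1 | ~~~x1)
= ~(~x1 | ~~~x1)   (absorption)
= ~(~x1 | ~x1)   (double negation)
= ~~x1   (idempotence)
= x1   (double negation)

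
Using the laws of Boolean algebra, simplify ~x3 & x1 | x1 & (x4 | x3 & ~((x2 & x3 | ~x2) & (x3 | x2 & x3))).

(~x3 | x4) & x1

~x3 & x1 | x1 & (x4 | x3 & ~((x2 & x3 | ~x2) & (x3 | x2 & x3)))
= ~x3 & x1 | x1 & (x4 | x3 & ~(x2 & x3 | ~x2 & x3))   (distribution)
= ~x3 & x1 | x1 & (x4 | x3 & ~x3)   (distribution)
= (~x3 | x4 | x3 & ~x3) & x1   (distribution)
= (~x3 | x4) & x1   (complement / identity)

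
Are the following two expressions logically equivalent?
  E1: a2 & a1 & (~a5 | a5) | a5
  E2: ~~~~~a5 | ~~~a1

E1: a2 & a1 & (~a5 | a5) | a5
    = a2 & a1 | a5   [complement / identity]
E2: ~~~~~a5 | ~~~a1
    = ~~~a5 | ~~~a1   [double negation]
    = ~a5 | ~~~a1   [double negation]
    = ~a5 | ~a1   [double negation]
These differ: at a1=0, a2=0, a5=0, E1 = 0 but E2 = 1.

No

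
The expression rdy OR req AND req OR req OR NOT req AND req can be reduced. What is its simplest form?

rdy OR req AND req OR req OR NOT req AND req
= rdy OR req AND req OR req   — complement / identity
= rdy OR req OR req   — idempotence
= rdy OR req   — idempotence

rdy OR req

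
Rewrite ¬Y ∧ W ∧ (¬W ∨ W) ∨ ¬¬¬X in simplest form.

¬Y ∧ W ∧ (¬W ∨ W) ∨ ¬¬¬X
= ¬Y ∧ W ∨ ¬¬¬X   [complement / identity]
= ¬Y ∧ W ∨ ¬X   [double negation]

¬Y ∧ W ∨ ¬X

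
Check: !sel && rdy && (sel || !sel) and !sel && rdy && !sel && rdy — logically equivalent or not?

Yes

E1: !sel && rdy && (sel || !sel)
    = !sel && rdy
E2: !sel && rdy && !sel && rdy
    = !sel && rdy
Both reduce to !sel && rdy, so they are equivalent.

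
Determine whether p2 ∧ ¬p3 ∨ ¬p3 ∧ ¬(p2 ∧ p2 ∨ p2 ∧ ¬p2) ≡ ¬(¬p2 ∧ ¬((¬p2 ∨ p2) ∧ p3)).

E1: p2 ∧ ¬p3 ∨ ¬p3 ∧ ¬(p2 ∧ p2 ∨ p2 ∧ ¬p2)
    = p2 ∧ ¬p3 ∨ ¬p3 ∧ ¬p2   (distribution)
    = ¬p3   (distribution)
E2: ¬(¬p2 ∧ ¬((¬p2 ∨ p2) ∧ p3))
    = ¬(¬p2 ∧ ¬p3)   (complement / identity)
    = p2 ∨ p3   (De Morgan)
These differ: at p2=0, p3=1, E1 = 0 but E2 = 1.

No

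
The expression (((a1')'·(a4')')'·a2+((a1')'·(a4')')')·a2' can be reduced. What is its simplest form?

(((a1')'·(a4')')'·a2+((a1')'·(a4')')')·a2'
= ((a1')'·(a4')')'·a2'   (absorption)
= (a1'+a4')·a2'   (De Morgan)

(a1'+a4')·a2'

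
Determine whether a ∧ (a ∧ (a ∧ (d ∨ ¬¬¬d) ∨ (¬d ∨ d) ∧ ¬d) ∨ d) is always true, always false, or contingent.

a ∧ (a ∧ (a ∧ (d ∨ ¬¬¬d) ∨ (¬d ∨ d) ∧ ¬d) ∨ d)
= a ∧ (a ∧ (a ∧ (d ∨ ¬d) ∨ (¬d ∨ d) ∧ ¬d) ∨ d)   [double negation]
= a ∧ (a ∧ (a ∧ (d ∨ ¬d) ∨ ¬d) ∨ d)   [complement / identity]
= a ∧ (a ∧ (a ∨ ¬d) ∨ d)   [complement / identity]
= a ∧ (a ∨ d)   [absorption]
= a   [absorption]
This depends on a, so it is not a constant.

contingent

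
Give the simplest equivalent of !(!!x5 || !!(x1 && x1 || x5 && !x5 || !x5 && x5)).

!x5 && !x1

!(!!x5 || !!(x1 && x1 || x5 && !x5 || !x5 && x5))
= !(!!x5 || !!(x1 || x5 && !x5 || !x5 && x5))   [idempotence]
= !x5 && !(x1 || x5 && !x5 || !x5 && x5)   [De Morgan]
= !x5 && !(x1 || x5 && !x5)   [complement / identity]
= !x5 && !x1   [complement / identity]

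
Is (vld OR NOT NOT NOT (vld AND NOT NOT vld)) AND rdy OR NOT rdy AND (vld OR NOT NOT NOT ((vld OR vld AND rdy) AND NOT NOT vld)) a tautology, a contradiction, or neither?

tautology

(vld OR NOT NOT NOT (vld AND NOT NOT vld)) AND rdy OR NOT rdy AND (vld OR NOT NOT NOT ((vld OR vld AND rdy) AND NOT NOT vld))
= (vld OR NOT NOT NOT (vld AND NOT NOT vld)) AND rdy OR NOT rdy AND (vld OR NOT NOT NOT (vld AND NOT NOT vld))   (absorption)
= vld OR NOT NOT NOT (vld AND NOT NOT vld)   (distribution)
= vld OR NOT NOT NOT (vld AND vld)   (double negation)
= vld OR NOT (vld AND vld)   (double negation)
= vld OR NOT vld   (idempotence)
= TRUE   (complement)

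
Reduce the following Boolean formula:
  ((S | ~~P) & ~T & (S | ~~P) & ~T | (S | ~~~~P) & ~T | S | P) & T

(S | P) & T

((S | ~~P) & ~T & (S | ~~P) & ~T | (S | ~~~~P) & ~T | S | P) & T
= ((S | ~~P) & ~T | (S | ~~~~P) & ~T | S | P) & T   — idempotence
= ((S | ~~P) & ~T | (S | ~~P) & ~T | S | P) & T   — double negation
= ((S | ~~P) & ~T | S | P) & T   — idempotence
= ((S | P) & ~T | S | P) & T   — double negation
= (S | P) & T   — absorption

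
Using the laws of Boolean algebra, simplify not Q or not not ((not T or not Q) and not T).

not Q or not T

not Q or not not ((not T or not Q) and not T)
= not Q or not not not T
= not Q or not T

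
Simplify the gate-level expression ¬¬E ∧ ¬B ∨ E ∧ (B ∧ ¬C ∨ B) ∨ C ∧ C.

E ∨ C

¬¬E ∧ ¬B ∨ E ∧ (B ∧ ¬C ∨ B) ∨ C ∧ C
= ¬¬E ∧ ¬B ∨ E ∧ (B ∧ ¬C ∨ B) ∨ C
= ¬¬E ∧ ¬B ∨ E ∧ B ∨ C
= E ∧ ¬B ∨ E ∧ B ∨ C
= E ∨ C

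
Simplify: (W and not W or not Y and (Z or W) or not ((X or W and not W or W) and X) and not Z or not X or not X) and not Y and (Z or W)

(W and not W or not Y and (Z or W) or not ((X or W and not W or W) and X) and not Z or not X or not X) and not Y and (Z or W)
= (W and not W or not Y and (Z or W) or not ((X or W) and X) and not Z or not X or not X) and not Y and (Z or W)
= (W and not W or not Y and (Z or W) or not X and not Z or not X or not X) and not Y and (Z or W)
= (W and not W or not Y and (Z or W) or not X and not Z or not X) and not Y and (Z or W)
= (not Y and (Z or W) or not X and not Z or not X) and not Y and (Z or W)
= (not Y and (Z or W) or not X) and not Y and (Z or W)
= not Y and (Z or W)

not Y and (Z or W)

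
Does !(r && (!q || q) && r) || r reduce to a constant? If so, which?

yes, True

!(r && (!q || q) && r) || r
= !(r && r) || r   (complement / identity)
= !r || r   (idempotence)
= true   (complement)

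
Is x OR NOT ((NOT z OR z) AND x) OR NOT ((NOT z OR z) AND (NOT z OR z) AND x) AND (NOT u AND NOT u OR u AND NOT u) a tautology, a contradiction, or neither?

x OR NOT ((NOT z OR z) AND x) OR NOT ((NOT z OR z) AND (NOT z OR z) AND x) AND (NOT u AND NOT u OR u AND NOT u)
= x OR NOT ((NOT z OR z) AND x) OR NOT ((NOT z OR z) AND (NOT z OR z) AND x) AND NOT u   [distribution]
= x OR NOT ((NOT z OR z) AND x) OR NOT ((NOT z OR z) AND x) AND NOT u   [idempotence]
= x OR NOT ((NOT z OR z) AND x)   [absorption]
= x OR NOT x   [complement / identity]
= TRUE   [complement]

tautology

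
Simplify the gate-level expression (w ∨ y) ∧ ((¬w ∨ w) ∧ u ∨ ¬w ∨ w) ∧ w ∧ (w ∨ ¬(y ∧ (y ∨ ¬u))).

(w ∨ y) ∧ ((¬w ∨ w) ∧ u ∨ ¬w ∨ w) ∧ w ∧ (w ∨ ¬(y ∧ (y ∨ ¬u)))
= (w ∨ y) ∧ (¬w ∨ w) ∧ w ∧ (w ∨ ¬(y ∧ (y ∨ ¬u)))   (absorption)
= (w ∨ y) ∧ w ∧ (w ∨ ¬(y ∧ (y ∨ ¬u)))   (complement / identity)
= w ∧ (w ∨ ¬(y ∧ (y ∨ ¬u)))   (absorption)
= w ∧ (w ∨ ¬y)   (absorption)
= w   (absorption)

w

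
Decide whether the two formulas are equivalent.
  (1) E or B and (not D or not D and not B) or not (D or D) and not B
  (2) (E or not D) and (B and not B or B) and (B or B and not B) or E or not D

Yes

E1: E or B and (not D or not D and not B) or not (D or D) and not B
    = E or B and (not D or not D and not B) or not D and not B   [idempotence]
    = E or B and not D or not D and not B   [absorption]
    = E or not D   [distribution]
E2: (E or not D) and (B and not B or B) and (B or B and not B) or E or not D
    = (E or not D) and (B and B or B and not B) or E or not D   [distribution]
    = (E or not D) and B or E or not D   [distribution]
    = E or not D   [absorption]
Both reduce to E or not D, so they are equivalent.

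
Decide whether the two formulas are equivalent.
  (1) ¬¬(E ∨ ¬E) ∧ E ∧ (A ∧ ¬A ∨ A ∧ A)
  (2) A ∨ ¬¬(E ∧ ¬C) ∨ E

No

E1: ¬¬(E ∨ ¬E) ∧ E ∧ (A ∧ ¬A ∨ A ∧ A)
    = (E ∨ ¬E) ∧ E ∧ (A ∧ ¬A ∨ A ∧ A)   [double negation]
    = (E ∨ ¬E) ∧ E ∧ A   [distribution]
    = E ∧ A   [complement / identity]
E2: A ∨ ¬¬(E ∧ ¬C) ∨ E
    = A ∨ E ∧ ¬C ∨ E   [double negation]
    = A ∨ E   [absorption]
These differ: at A=0, C=1, E=1, E1 = 0 but E2 = 1.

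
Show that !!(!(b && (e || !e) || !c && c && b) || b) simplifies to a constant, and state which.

true

!!(!(b && (e || !e) || !c && c && b) || b)
= !!(!((e || !e || !c && c) && b) || b)   [distribution]
= !!(!((e || !e) && b) || b)   [complement / identity]
= !!(!b || b)   [complement / identity]
= !b || b   [double negation]
= true   [complement]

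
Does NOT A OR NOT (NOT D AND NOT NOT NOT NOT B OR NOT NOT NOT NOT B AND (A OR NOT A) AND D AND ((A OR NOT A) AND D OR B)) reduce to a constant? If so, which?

NOT A OR NOT (NOT D AND NOT NOT NOT NOT B OR NOT NOT NOT NOT B AND (A OR NOT A) AND D AND ((A OR NOT A) AND D OR B))
= NOT A OR NOT (NOT D AND NOT NOT NOT NOT B OR NOT NOT NOT NOT B AND (A OR NOT A) AND D)   [absorption]
= NOT A OR NOT (NOT D AND NOT NOT NOT NOT B OR NOT NOT NOT NOT B AND D)   [complement / identity]
= NOT A OR NOT NOT NOT NOT NOT B   [distribution]
= NOT A OR NOT NOT NOT B   [double negation]
= NOT A OR NOT B   [double negation]
This depends on A, B, so it is not a constant.

no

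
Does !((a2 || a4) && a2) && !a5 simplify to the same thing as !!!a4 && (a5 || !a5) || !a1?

No

E1: !((a2 || a4) && a2) && !a5
    = !a2 && !a5   [absorption]
E2: !!!a4 && (a5 || !a5) || !a1
    = !!!a4 || !a1   [complement / identity]
    = !a4 || !a1   [double negation]
These differ: at a1=0, a2=1, a4=0, a5=1, E1 = 0 but E2 = 1.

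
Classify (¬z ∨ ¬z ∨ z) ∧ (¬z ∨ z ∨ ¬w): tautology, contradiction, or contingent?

(¬z ∨ ¬z ∨ z) ∧ (¬z ∨ z ∨ ¬w)
= (¬z ∨ z) ∧ (¬z ∨ z ∨ ¬w)   (idempotence)
= ¬z ∨ z   (absorption)
= True   (complement)

tautology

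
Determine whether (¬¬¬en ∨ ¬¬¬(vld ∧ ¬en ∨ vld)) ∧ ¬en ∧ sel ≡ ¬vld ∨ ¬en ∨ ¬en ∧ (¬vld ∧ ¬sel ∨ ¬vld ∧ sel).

E1: (¬¬¬en ∨ ¬¬¬(vld ∧ ¬en ∨ vld)) ∧ ¬en ∧ sel
    = (¬¬¬en ∨ ¬¬¬vld) ∧ ¬en ∧ sel   — absorption
    = (¬en ∨ ¬¬¬vld) ∧ ¬en ∧ sel   — double negation
    = (¬en ∨ ¬vld) ∧ ¬en ∧ sel   — double negation
    = ¬en ∧ sel   — absorption
E2: ¬vld ∨ ¬en ∨ ¬en ∧ (¬vld ∧ ¬sel ∨ ¬vld ∧ sel)
    = ¬vld ∨ ¬en ∨ ¬en ∧ ¬vld   — distribution
    = ¬vld ∨ ¬en   — absorption
These differ: at en=0, sel=0, vld=0, E1 = 0 but E2 = 1.

No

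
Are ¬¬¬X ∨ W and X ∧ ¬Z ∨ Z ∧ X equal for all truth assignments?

No

E1: ¬¬¬X ∨ W
    = ¬X ∨ W
E2: X ∧ ¬Z ∨ Z ∧ X
    = X
These differ: at W=1, X=0, Z=0, E1 = 1 but E2 = 0.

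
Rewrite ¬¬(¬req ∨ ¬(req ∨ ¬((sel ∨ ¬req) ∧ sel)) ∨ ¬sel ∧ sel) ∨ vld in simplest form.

¬req ∨ vld

¬¬(¬req ∨ ¬(req ∨ ¬((sel ∨ ¬req) ∧ sel)) ∨ ¬sel ∧ sel) ∨ vld
= ¬¬(¬req ∨ ¬(req ∨ ¬sel) ∨ ¬sel ∧ sel) ∨ vld
= ¬¬(¬req ∨ ¬(req ∨ ¬sel)) ∨ vld
= ¬(req ∧ (req ∨ ¬sel)) ∨ vld
= ¬req ∨ vld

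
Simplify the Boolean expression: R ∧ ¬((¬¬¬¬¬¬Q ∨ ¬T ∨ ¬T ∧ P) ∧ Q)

R ∧ ¬Q

R ∧ ¬((¬¬¬¬¬¬Q ∨ ¬T ∨ ¬T ∧ P) ∧ Q)
= R ∧ ¬((¬¬¬¬Q ∨ ¬T ∨ ¬T ∧ P) ∧ Q)   (double negation)
= R ∧ ¬((¬¬Q ∨ ¬T ∨ ¬T ∧ P) ∧ Q)   (double negation)
= R ∧ ¬((Q ∨ ¬T ∨ ¬T ∧ P) ∧ Q)   (double negation)
= R ∧ ¬((Q ∨ ¬T) ∧ Q)   (absorption)
= R ∧ ¬Q   (absorption)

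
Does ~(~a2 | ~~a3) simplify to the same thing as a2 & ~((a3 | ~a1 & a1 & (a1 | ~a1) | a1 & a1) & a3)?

E1: ~(~a2 | ~~a3)
    = a2 & ~a3   — De Morgan
E2: a2 & ~((a3 | ~a1 & a1 & (a1 | ~a1) | a1 & a1) & a3)
    = a2 & ~((a3 | ~a1 & a1 | a1 & a1) & a3)   — complement / identity
    = a2 & ~((a3 | a1) & a3)   — distribution
    = a2 & ~a3   — absorption
Both reduce to a2 & ~a3, so they are equivalent.

Yes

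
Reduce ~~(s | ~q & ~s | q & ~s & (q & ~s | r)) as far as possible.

1

~~(s | ~q & ~s | q & ~s & (q & ~s | r))
= ~~(s | ~q & ~s | q & ~s)   — absorption
= ~~(s | ~s)   — distribution
= s | ~s   — double negation
= 1   — complement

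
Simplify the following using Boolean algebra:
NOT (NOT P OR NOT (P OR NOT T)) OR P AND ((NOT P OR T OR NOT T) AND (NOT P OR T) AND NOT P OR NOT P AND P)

P

NOT (NOT P OR NOT (P OR NOT T)) OR P AND ((NOT P OR T OR NOT T) AND (NOT P OR T) AND NOT P OR NOT P AND P)
= NOT (NOT P OR NOT (P OR NOT T)) OR P AND ((NOT P OR T) AND NOT P OR NOT P AND P)   [absorption]
= NOT (NOT P OR NOT (P OR NOT T)) OR P AND (NOT P OR NOT P AND P)   [absorption]
= NOT (NOT P OR NOT (P OR NOT T)) OR P AND NOT P   [complement / identity]
= P AND (P OR NOT T) OR P AND NOT P   [De Morgan]
= P OR P AND NOT P   [absorption]
= P   [complement / identity]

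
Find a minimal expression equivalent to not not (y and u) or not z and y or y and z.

not not (y and u) or not z and y or y and z
= y and u or not z and y or y and z
= y and u or y
= y

y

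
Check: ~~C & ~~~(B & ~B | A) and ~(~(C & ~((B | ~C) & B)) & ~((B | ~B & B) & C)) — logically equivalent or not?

E1: ~~C & ~~~(B & ~B | A)
    = ~~C & ~(B & ~B | A)   [double negation]
    = ~~C & ~A   [complement / identity]
    = C & ~A   [double negation]
E2: ~(~(C & ~((B | ~C) & B)) & ~((B | ~B & B) & C))
    = ~(~(C & ~B) & ~((B | ~B & B) & C))   [absorption]
    = C & ~B | (B | ~B & B) & C   [De Morgan]
    = C & ~B | B & C   [complement / identity]
    = C   [distribution]
These differ: at A=1, B=0, C=1, E1 = 0 but E2 = 1.

No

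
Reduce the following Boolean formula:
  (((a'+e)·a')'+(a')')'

a'

(((a'+e)·a')'+(a')')'
= ((a')'+(a')')'   (absorption)
= a'·a'   (De Morgan)
= a'   (idempotence)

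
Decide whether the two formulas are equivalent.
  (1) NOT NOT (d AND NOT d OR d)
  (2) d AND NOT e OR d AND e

E1: NOT NOT (d AND NOT d OR d)
    = NOT NOT d   [complement / identity]
    = d   [double negation]
E2: d AND NOT e OR d AND e
    = d   [distribution]
Both reduce to d, so they are equivalent.

Yes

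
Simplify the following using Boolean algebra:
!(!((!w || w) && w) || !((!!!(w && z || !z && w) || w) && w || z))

w

!(!((!w || w) && w) || !((!!!(w && z || !z && w) || w) && w || z))
= !(!((!w || w) && w) || !((!(w && z || !z && w) || w) && w || z))   — double negation
= !(!((!w || w) && w) || !((!w || w) && w || z))   — distribution
= (!w || w) && w && ((!w || w) && w || z)   — De Morgan
= (!w || w) && w   — absorption
= w   — complement / identity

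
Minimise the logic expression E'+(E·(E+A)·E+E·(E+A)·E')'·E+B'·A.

E'+(E·(E+A)·E+E·(E+A)·E')'·E+B'·A
= E'+(E·(E+A))'·E+B'·A   (distribution)
= E'+E'·E+B'·A   (absorption)
= E'+B'·A   (complement / identity)

E'+B'·A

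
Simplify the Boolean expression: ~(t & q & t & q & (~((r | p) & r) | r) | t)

~t

~(t & q & t & q & (~((r | p) & r) | r) | t)
= ~(t & q & t & q & (~r | r) | t)
= ~(t & q & t & q | t)
= ~(t & q | t)
= ~t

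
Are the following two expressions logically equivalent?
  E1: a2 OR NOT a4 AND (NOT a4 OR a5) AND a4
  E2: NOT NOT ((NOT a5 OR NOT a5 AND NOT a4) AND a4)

No

E1: a2 OR NOT a4 AND (NOT a4 OR a5) AND a4
    = a2 OR NOT a4 AND a4   (absorption)
    = a2   (complement / identity)
E2: NOT NOT ((NOT a5 OR NOT a5 AND NOT a4) AND a4)
    = NOT NOT (NOT a5 AND a4)   (absorption)
    = NOT a5 AND a4   (double negation)
These differ: at a2=1, a4=0, a5=1, E1 = 1 but E2 = 0.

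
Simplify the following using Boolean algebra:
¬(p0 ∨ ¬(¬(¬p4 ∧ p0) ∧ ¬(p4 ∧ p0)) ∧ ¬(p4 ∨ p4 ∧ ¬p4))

¬p0

¬(p0 ∨ ¬(¬(¬p4 ∧ p0) ∧ ¬(p4 ∧ p0)) ∧ ¬(p4 ∨ p4 ∧ ¬p4))
= ¬(p0 ∨ ¬(¬(¬p4 ∧ p0) ∧ ¬(p4 ∧ p0)) ∧ ¬p4)
= ¬(p0 ∨ (¬p4 ∧ p0 ∨ p4 ∧ p0) ∧ ¬p4)
= ¬(p0 ∨ p0 ∧ ¬p4)
= ¬p0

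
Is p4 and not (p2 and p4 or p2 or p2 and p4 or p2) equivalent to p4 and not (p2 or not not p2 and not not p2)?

Yes

E1: p4 and not (p2 and p4 or p2 or p2 and p4 or p2)
    = p4 and not (p2 and p4 or p2)   — idempotence
    = p4 and not p2   — absorption
E2: p4 and not (p2 or not not p2 and not not p2)
    = p4 and not (p2 or not not p2)   — idempotence
    = p4 and not (p2 or p2)   — double negation
    = p4 and not p2   — idempotence
Both reduce to p4 and not p2, so they are equivalent.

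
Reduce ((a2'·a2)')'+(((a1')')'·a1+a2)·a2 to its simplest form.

a2

((a2'·a2)')'+(((a1')')'·a1+a2)·a2
= ((a2'·a2)')'+(a1'·a1+a2)·a2   [double negation]
= ((a2'·a2)')'+a2·a2   [complement / identity]
= a2'·a2+a2·a2   [double negation]
= a2   [distribution]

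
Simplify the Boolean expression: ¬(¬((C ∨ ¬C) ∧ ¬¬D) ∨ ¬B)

¬(¬((C ∨ ¬C) ∧ ¬¬D) ∨ ¬B)
= (C ∨ ¬C) ∧ ¬¬D ∧ B
= ¬¬D ∧ B
= D ∧ B

D ∧ B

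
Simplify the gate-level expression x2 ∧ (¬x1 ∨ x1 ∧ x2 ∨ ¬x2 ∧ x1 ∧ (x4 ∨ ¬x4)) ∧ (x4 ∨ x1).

x2 ∧ (¬x1 ∨ x1 ∧ x2 ∨ ¬x2 ∧ x1 ∧ (x4 ∨ ¬x4)) ∧ (x4 ∨ x1)
= x2 ∧ (¬x1 ∨ x1 ∧ x2 ∨ ¬x2 ∧ x1) ∧ (x4 ∨ x1)
= x2 ∧ (¬x1 ∨ x1) ∧ (x4 ∨ x1)
= x2 ∧ (x4 ∨ x1)

x2 ∧ (x4 ∨ x1)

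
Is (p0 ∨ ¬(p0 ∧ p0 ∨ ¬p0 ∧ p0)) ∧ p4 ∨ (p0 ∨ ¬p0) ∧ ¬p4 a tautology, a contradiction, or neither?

tautology

(p0 ∨ ¬(p0 ∧ p0 ∨ ¬p0 ∧ p0)) ∧ p4 ∨ (p0 ∨ ¬p0) ∧ ¬p4
= (p0 ∨ ¬p0) ∧ p4 ∨ (p0 ∨ ¬p0) ∧ ¬p4   — distribution
= p0 ∨ ¬p0   — distribution
= True   — complement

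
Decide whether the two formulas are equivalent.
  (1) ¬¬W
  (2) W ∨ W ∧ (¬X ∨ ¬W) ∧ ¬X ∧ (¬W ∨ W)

Yes

E1: ¬¬W
    = W   [double negation]
E2: W ∨ W ∧ (¬X ∨ ¬W) ∧ ¬X ∧ (¬W ∨ W)
    = W ∨ W ∧ (¬X ∨ ¬W) ∧ ¬X   [complement / identity]
    = W ∨ W ∧ ¬X   [absorption]
    = W   [absorption]
Both reduce to W, so they are equivalent.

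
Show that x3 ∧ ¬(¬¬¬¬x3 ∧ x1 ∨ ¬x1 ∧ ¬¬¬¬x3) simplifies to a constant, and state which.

x3 ∧ ¬(¬¬¬¬x3 ∧ x1 ∨ ¬x1 ∧ ¬¬¬¬x3)
= x3 ∧ ¬¬¬¬¬x3   — distribution
= x3 ∧ ¬¬¬x3   — double negation
= x3 ∧ ¬x3   — double negation
= False   — complement

False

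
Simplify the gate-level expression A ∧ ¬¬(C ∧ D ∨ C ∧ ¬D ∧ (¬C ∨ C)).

A ∧ ¬¬(C ∧ D ∨ C ∧ ¬D ∧ (¬C ∨ C))
= A ∧ (C ∧ D ∨ C ∧ ¬D ∧ (¬C ∨ C))   — double negation
= A ∧ (C ∧ D ∨ C ∧ ¬D)   — complement / identity
= A ∧ C   — distribution

A ∧ C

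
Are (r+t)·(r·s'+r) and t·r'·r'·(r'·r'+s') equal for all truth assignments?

No

E1: (r+t)·(r·s'+r)
    = (r+t)·r   — absorption
    = r   — absorption
E2: t·r'·r'·(r'·r'+s')
    = t·r'·r'   — absorption
    = t·r'   — idempotence
These differ: at r=1, s=0, t=1, E1 = 1 but E2 = 0.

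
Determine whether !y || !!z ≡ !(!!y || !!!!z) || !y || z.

Yes

E1: !y || !!z
    = !y || z   — double negation
E2: !(!!y || !!!!z) || !y || z
    = !y && !!!z || !y || z   — De Morgan
    = !y && !z || !y || z   — double negation
    = !y || z   — absorption
Both reduce to !y || z, so they are equivalent.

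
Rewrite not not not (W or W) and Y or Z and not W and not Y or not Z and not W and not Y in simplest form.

not not not (W or W) and Y or Z and not W and not Y or not Z and not W and not Y
= not not not (W or W) and Y or (Z or not Z) and not W and not Y   [distribution]
= not (W or W) and Y or (Z or not Z) and not W and not Y   [double negation]
= not W and Y or (Z or not Z) and not W and not Y   [idempotence]
= not W and Y or not W and not Y   [complement / identity]
= not W   [distribution]

not W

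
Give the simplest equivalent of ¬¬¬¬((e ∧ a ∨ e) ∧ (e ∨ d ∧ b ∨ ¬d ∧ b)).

¬¬¬¬((e ∧ a ∨ e) ∧ (e ∨ d ∧ b ∨ ¬d ∧ b))
= ¬¬((e ∧ a ∨ e) ∧ (e ∨ d ∧ b ∨ ¬d ∧ b))
= ¬¬((e ∧ a ∨ e) ∧ (e ∨ b))
= ¬¬(e ∧ (e ∨ b))
= ¬¬e
= e

e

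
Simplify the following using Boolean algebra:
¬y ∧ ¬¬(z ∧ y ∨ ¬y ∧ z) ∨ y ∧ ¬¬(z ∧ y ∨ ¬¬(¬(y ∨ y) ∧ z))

¬y ∧ ¬¬(z ∧ y ∨ ¬y ∧ z) ∨ y ∧ ¬¬(z ∧ y ∨ ¬¬(¬(y ∨ y) ∧ z))
= ¬y ∧ ¬¬(z ∧ y ∨ ¬y ∧ z) ∨ y ∧ ¬¬(z ∧ y ∨ ¬¬(¬y ∧ z))   — idempotence
= ¬y ∧ ¬¬(z ∧ y ∨ ¬y ∧ z) ∨ y ∧ ¬¬(z ∧ y ∨ ¬y ∧ z)   — double negation
= ¬¬(z ∧ y ∨ ¬y ∧ z) ∧ (¬y ∨ y)   — distribution
= ¬¬z ∧ (¬y ∨ y)   — distribution
= ¬¬z   — complement / identity
= z   — double negation

z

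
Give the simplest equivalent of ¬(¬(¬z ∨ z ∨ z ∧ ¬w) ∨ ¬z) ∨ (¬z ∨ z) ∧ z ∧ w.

z

¬(¬(¬z ∨ z ∨ z ∧ ¬w) ∨ ¬z) ∨ (¬z ∨ z) ∧ z ∧ w
= (¬z ∨ z ∨ z ∧ ¬w) ∧ z ∨ (¬z ∨ z) ∧ z ∧ w   (De Morgan)
= (¬z ∨ z) ∧ z ∨ (¬z ∨ z) ∧ z ∧ w   (absorption)
= (¬z ∨ z) ∧ z   (absorption)
= z   (complement / identity)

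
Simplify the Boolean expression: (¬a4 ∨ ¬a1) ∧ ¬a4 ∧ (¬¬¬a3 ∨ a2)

¬a4 ∧ (¬a3 ∨ a2)

(¬a4 ∨ ¬a1) ∧ ¬a4 ∧ (¬¬¬a3 ∨ a2)
= ¬a4 ∧ (¬¬¬a3 ∨ a2)   [absorption]
= ¬a4 ∧ (¬a3 ∨ a2)   [double negation]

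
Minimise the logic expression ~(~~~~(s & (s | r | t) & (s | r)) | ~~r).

~(~~~~(s & (s | r | t) & (s | r)) | ~~r)
= ~~~(s & (s | r | t) & (s | r)) & ~r   (De Morgan)
= ~(s & (s | r | t) & (s | r)) & ~r   (double negation)
= ~(s & (s | r)) & ~r   (absorption)
= ~s & ~r   (absorption)

~s & ~r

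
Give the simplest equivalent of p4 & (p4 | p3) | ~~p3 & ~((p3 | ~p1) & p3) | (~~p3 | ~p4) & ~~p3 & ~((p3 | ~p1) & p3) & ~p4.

p4 & (p4 | p3) | ~~p3 & ~((p3 | ~p1) & p3) | (~~p3 | ~p4) & ~~p3 & ~((p3 | ~p1) & p3) & ~p4
= p4 & (p4 | p3) | ~~p3 & ~((p3 | ~p1) & p3) | ~~p3 & ~((p3 | ~p1) & p3) & ~p4   (absorption)
= p4 & (p4 | p3) | ~~p3 & ~((p3 | ~p1) & p3)   (absorption)
= p4 | ~~p3 & ~((p3 | ~p1) & p3)   (absorption)
= p4 | p3 & ~((p3 | ~p1) & p3)   (double negation)
= p4 | p3 & ~p3   (absorption)
= p4   (complement / identity)

p4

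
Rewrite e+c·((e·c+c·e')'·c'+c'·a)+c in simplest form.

e+c

e+c·((e·c+c·e')'·c'+c'·a)+c
= e+c·(c'·c'+c'·a)+c
= e+c·c'·(c'+a)+c
= e+c·c'+c
= e+c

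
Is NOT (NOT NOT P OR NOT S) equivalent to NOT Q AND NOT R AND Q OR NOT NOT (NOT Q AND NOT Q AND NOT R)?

No

E1: NOT (NOT NOT P OR NOT S)
    = NOT P AND S   [De Morgan]
E2: NOT Q AND NOT R AND Q OR NOT NOT (NOT Q AND NOT Q AND NOT R)
    = NOT Q AND NOT R AND Q OR NOT Q AND NOT Q AND NOT R   [double negation]
    = NOT Q AND NOT R   [distribution]
These differ: at P=0, Q=0, R=0, S=0, E1 = 0 but E2 = 1.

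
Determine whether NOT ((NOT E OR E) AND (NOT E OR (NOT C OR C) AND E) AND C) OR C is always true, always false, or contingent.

NOT ((NOT E OR E) AND (NOT E OR (NOT C OR C) AND E) AND C) OR C
= NOT ((NOT E OR E) AND (NOT E OR E) AND C) OR C   — complement / identity
= NOT ((NOT E OR E) AND C) OR C   — idempotence
= NOT C OR C   — complement / identity
= TRUE   — complement

always true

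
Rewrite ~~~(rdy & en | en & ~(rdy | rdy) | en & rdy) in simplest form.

~~~(rdy & en | en & ~(rdy | rdy) | en & rdy)
= ~~~(rdy & en | en & ~rdy | en & rdy)   — idempotence
= ~~~(en | en & rdy)   — distribution
= ~~~en   — absorption
= ~en   — double negation

~en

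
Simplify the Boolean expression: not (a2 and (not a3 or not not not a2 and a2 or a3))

not a2

not (a2 and (not a3 or not not not a2 and a2 or a3))
= not (a2 and (not a3 or not a2 and a2 or a3))   [double negation]
= not (a2 and (not a3 or a3))   [complement / identity]
= not a2   [complement / identity]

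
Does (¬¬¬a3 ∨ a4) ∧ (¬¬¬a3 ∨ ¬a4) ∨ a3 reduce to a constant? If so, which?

yes, True

(¬¬¬a3 ∨ a4) ∧ (¬¬¬a3 ∨ ¬a4) ∨ a3
= ¬¬¬a3 ∨ a4 ∧ ¬a4 ∨ a3   — distribution
= ¬¬¬a3 ∨ a3   — complement / identity
= ¬a3 ∨ a3   — double negation
= True   — complement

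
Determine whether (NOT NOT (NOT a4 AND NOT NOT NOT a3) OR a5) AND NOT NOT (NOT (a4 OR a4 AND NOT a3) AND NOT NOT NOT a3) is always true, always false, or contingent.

(NOT NOT (NOT a4 AND NOT NOT NOT a3) OR a5) AND NOT NOT (NOT (a4 OR a4 AND NOT a3) AND NOT NOT NOT a3)
= (NOT NOT (NOT a4 AND NOT NOT NOT a3) OR a5) AND NOT NOT (NOT a4 AND NOT NOT NOT a3)
= NOT NOT (NOT a4 AND NOT NOT NOT a3)
= NOT a4 AND NOT NOT NOT a3
= NOT a4 AND NOT a3
This depends on a3, a4, so it is not a constant.

contingent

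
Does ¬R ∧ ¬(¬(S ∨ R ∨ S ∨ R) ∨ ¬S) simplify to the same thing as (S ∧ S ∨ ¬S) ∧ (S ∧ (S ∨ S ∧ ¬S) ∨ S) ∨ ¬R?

No

E1: ¬R ∧ ¬(¬(S ∨ R ∨ S ∨ R) ∨ ¬S)
    = ¬R ∧ ¬(¬(S ∨ R) ∨ ¬S)   (idempotence)
    = ¬R ∧ (S ∨ R) ∧ S   (De Morgan)
    = ¬R ∧ S   (absorption)
E2: (S ∧ S ∨ ¬S) ∧ (S ∧ (S ∨ S ∧ ¬S) ∨ S) ∨ ¬R
    = (S ∧ S ∨ ¬S) ∧ (S ∧ S ∨ S) ∨ ¬R   (complement / identity)
    = ¬S ∧ S ∨ S ∧ S ∨ ¬R   (distribution)
    = S ∨ ¬R   (distribution)
These differ: at R=0, S=0, E1 = 0 but E2 = 1.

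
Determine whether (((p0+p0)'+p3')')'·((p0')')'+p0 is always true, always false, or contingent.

(((p0+p0)'+p3')')'·((p0')')'+p0
= ((p0'+p3')')'·((p0')')'+p0
= ((p0'+p3')')'·p0'+p0
= (p0'+p3')·p0'+p0
= p0'+p0
= 1

always true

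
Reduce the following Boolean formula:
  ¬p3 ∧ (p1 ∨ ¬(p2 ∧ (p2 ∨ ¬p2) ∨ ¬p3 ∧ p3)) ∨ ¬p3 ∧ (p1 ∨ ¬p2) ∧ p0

¬p3 ∧ (p1 ∨ ¬(p2 ∧ (p2 ∨ ¬p2) ∨ ¬p3 ∧ p3)) ∨ ¬p3 ∧ (p1 ∨ ¬p2) ∧ p0
= ¬p3 ∧ (p1 ∨ ¬(p2 ∨ ¬p3 ∧ p3)) ∨ ¬p3 ∧ (p1 ∨ ¬p2) ∧ p0   — complement / identity
= ¬p3 ∧ (p1 ∨ ¬p2) ∨ ¬p3 ∧ (p1 ∨ ¬p2) ∧ p0   — complement / identity
= ¬p3 ∧ (p1 ∨ ¬p2)   — absorption

¬p3 ∧ (p1 ∨ ¬p2)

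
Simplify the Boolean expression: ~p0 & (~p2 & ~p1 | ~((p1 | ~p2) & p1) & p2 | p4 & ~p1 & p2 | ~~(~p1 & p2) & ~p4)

~p0 & ~p1

~p0 & (~p2 & ~p1 | ~((p1 | ~p2) & p1) & p2 | p4 & ~p1 & p2 | ~~(~p1 & p2) & ~p4)
= ~p0 & (~p2 & ~p1 | ~p1 & p2 | p4 & ~p1 & p2 | ~~(~p1 & p2) & ~p4)
= ~p0 & (~p2 & ~p1 | ~p1 & p2 | p4 & ~p1 & p2 | ~p1 & p2 & ~p4)
= ~p0 & (~p2 & ~p1 | ~p1 & p2 | ~p1 & p2)
= ~p0 & (~p2 & ~p1 | ~p1 & p2)
= ~p0 & ~p1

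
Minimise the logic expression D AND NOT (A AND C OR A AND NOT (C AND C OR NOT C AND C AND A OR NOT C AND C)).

D AND NOT A

D AND NOT (A AND C OR A AND NOT (C AND C OR NOT C AND C AND A OR NOT C AND C))
= D AND NOT (A AND C OR A AND NOT (C AND C OR NOT C AND C))   — absorption
= D AND NOT (A AND C OR A AND NOT C)   — distribution
= D AND NOT A   — distribution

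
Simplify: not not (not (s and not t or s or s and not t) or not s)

not not (not (s and not t or s or s and not t) or not s)
= not ((s and not t or s or s and not t) and s)   (De Morgan)
= not ((s and not t or s) and s)   (absorption)
= not (s and s)   (absorption)
= not s   (idempotence)

not s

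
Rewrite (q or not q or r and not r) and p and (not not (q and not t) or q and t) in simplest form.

p and q

(q or not q or r and not r) and p and (not not (q and not t) or q and t)
= (q or not q) and p and (not not (q and not t) or q and t)   — complement / identity
= (q or not q) and p and (q and not t or q and t)   — double negation
= p and (q and not t or q and t)   — complement / identity
= p and q   — distribution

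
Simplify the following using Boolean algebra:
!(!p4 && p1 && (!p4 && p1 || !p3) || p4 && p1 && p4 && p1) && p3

!(!p4 && p1 && (!p4 && p1 || !p3) || p4 && p1 && p4 && p1) && p3
= !(!p4 && p1 && (!p4 && p1 || !p3) || p4 && p1) && p3   (idempotence)
= !(!p4 && p1 || p4 && p1) && p3   (absorption)
= !p1 && p3   (distribution)

!p1 && p3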